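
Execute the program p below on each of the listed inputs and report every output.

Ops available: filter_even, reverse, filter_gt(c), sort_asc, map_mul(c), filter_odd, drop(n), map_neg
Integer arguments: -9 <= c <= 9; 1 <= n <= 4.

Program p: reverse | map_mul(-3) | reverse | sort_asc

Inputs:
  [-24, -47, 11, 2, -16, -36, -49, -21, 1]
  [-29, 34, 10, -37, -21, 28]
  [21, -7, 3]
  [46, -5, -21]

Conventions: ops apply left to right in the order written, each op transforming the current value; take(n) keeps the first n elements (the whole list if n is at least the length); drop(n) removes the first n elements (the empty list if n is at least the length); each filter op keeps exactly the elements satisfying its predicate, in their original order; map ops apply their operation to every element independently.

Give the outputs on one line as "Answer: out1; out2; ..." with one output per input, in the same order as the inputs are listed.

Execution, op by op:
  [-24, -47, 11, 2, -16, -36, -49, -21, 1] -> [1, -21, -49, -36, -16, 2, 11, -47, -24] -> [-3, 63, 147, 108, 48, -6, -33, 141, 72] -> [72, 141, -33, -6, 48, 108, 147, 63, -3] -> [-33, -6, -3, 48, 63, 72, 108, 141, 147]
  [-29, 34, 10, -37, -21, 28] -> [28, -21, -37, 10, 34, -29] -> [-84, 63, 111, -30, -102, 87] -> [87, -102, -30, 111, 63, -84] -> [-102, -84, -30, 63, 87, 111]
  [21, -7, 3] -> [3, -7, 21] -> [-9, 21, -63] -> [-63, 21, -9] -> [-63, -9, 21]
  [46, -5, -21] -> [-21, -5, 46] -> [63, 15, -138] -> [-138, 15, 63] -> [-138, 15, 63]

[-33, -6, -3, 48, 63, 72, 108, 141, 147]; [-102, -84, -30, 63, 87, 111]; [-63, -9, 21]; [-138, 15, 63]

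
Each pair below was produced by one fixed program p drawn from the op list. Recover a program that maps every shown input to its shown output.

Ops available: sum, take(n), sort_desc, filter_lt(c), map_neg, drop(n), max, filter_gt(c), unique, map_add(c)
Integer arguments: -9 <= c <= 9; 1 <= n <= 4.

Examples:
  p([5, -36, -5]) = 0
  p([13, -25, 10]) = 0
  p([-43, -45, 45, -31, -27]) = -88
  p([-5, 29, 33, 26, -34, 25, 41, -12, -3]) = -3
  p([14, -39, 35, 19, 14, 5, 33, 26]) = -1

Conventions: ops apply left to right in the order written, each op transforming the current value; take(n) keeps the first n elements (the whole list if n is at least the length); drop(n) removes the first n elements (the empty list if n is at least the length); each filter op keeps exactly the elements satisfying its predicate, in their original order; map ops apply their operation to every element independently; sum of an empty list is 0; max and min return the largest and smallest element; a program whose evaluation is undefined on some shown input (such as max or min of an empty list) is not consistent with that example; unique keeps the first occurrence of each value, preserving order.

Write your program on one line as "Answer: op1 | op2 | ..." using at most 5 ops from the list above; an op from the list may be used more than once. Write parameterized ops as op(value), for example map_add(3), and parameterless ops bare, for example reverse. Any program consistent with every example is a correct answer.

sort_desc | drop(3) | unique | sum

Check, running the answer program on each example:
  [5, -36, -5] -> [5, -5, -36] -> [] -> [] -> 0
  [13, -25, 10] -> [13, 10, -25] -> [] -> [] -> 0
  [-43, -45, 45, -31, -27] -> [45, -27, -31, -43, -45] -> [-43, -45] -> [-43, -45] -> -88
  [-5, 29, 33, 26, -34, 25, 41, -12, -3] -> [41, 33, 29, 26, 25, -3, -5, -12, -34] -> [26, 25, -3, -5, -12, -34] -> [26, 25, -3, -5, -12, -34] -> -3
  [14, -39, 35, 19, 14, 5, 33, 26] -> [35, 33, 26, 19, 14, 14, 5, -39] -> [19, 14, 14, 5, -39] -> [19, 14, 5, -39] -> -1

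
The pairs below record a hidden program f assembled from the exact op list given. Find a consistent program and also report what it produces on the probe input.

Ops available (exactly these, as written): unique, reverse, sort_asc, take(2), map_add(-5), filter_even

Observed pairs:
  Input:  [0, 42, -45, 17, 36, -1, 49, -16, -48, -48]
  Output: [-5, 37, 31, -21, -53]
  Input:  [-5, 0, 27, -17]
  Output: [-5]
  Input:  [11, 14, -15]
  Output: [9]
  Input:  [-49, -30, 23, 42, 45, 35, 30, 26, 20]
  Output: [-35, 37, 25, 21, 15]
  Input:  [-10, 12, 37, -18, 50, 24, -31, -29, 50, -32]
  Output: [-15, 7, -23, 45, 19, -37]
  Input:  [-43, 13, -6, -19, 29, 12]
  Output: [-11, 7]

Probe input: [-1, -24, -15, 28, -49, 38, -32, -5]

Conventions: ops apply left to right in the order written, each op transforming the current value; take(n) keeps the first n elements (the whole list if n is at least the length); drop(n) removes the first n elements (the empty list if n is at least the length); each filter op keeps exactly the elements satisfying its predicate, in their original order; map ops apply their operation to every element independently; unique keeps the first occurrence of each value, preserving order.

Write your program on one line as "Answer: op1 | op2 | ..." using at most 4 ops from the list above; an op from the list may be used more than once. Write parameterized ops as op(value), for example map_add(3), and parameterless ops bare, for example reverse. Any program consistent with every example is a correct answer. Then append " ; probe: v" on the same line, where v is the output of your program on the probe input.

unique | filter_even | map_add(-5) ; probe: [-29, 23, 33, -37]

Check, running the answer program on each example:
  [0, 42, -45, 17, 36, -1, 49, -16, -48, -48] -> [0, 42, -45, 17, 36, -1, 49, -16, -48] -> [0, 42, 36, -16, -48] -> [-5, 37, 31, -21, -53]
  [-5, 0, 27, -17] -> [-5, 0, 27, -17] -> [0] -> [-5]
  [11, 14, -15] -> [11, 14, -15] -> [14] -> [9]
  [-49, -30, 23, 42, 45, 35, 30, 26, 20] -> [-49, -30, 23, 42, 45, 35, 30, 26, 20] -> [-30, 42, 30, 26, 20] -> [-35, 37, 25, 21, 15]
  [-10, 12, 37, -18, 50, 24, -31, -29, 50, -32] -> [-10, 12, 37, -18, 50, 24, -31, -29, -32] -> [-10, 12, -18, 50, 24, -32] -> [-15, 7, -23, 45, 19, -37]
  [-43, 13, -6, -19, 29, 12] -> [-43, 13, -6, -19, 29, 12] -> [-6, 12] -> [-11, 7]
  probe: [-1, -24, -15, 28, -49, 38, -32, -5] -> [-1, -24, -15, 28, -49, 38, -32, -5] -> [-24, 28, 38, -32] -> [-29, 23, 33, -37]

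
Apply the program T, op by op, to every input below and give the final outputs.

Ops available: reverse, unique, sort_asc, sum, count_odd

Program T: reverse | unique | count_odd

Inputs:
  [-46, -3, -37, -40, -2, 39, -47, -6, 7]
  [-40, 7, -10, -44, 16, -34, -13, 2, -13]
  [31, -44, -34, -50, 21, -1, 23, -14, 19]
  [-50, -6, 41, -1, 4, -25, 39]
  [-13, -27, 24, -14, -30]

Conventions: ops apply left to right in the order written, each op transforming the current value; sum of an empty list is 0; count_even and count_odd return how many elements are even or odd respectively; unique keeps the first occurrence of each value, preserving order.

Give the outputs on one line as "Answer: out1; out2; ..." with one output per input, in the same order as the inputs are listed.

5; 2; 5; 4; 2

Execution, op by op:
  [-46, -3, -37, -40, -2, 39, -47, -6, 7] -> [7, -6, -47, 39, -2, -40, -37, -3, -46] -> [7, -6, -47, 39, -2, -40, -37, -3, -46] -> 5
  [-40, 7, -10, -44, 16, -34, -13, 2, -13] -> [-13, 2, -13, -34, 16, -44, -10, 7, -40] -> [-13, 2, -34, 16, -44, -10, 7, -40] -> 2
  [31, -44, -34, -50, 21, -1, 23, -14, 19] -> [19, -14, 23, -1, 21, -50, -34, -44, 31] -> [19, -14, 23, -1, 21, -50, -34, -44, 31] -> 5
  [-50, -6, 41, -1, 4, -25, 39] -> [39, -25, 4, -1, 41, -6, -50] -> [39, -25, 4, -1, 41, -6, -50] -> 4
  [-13, -27, 24, -14, -30] -> [-30, -14, 24, -27, -13] -> [-30, -14, 24, -27, -13] -> 2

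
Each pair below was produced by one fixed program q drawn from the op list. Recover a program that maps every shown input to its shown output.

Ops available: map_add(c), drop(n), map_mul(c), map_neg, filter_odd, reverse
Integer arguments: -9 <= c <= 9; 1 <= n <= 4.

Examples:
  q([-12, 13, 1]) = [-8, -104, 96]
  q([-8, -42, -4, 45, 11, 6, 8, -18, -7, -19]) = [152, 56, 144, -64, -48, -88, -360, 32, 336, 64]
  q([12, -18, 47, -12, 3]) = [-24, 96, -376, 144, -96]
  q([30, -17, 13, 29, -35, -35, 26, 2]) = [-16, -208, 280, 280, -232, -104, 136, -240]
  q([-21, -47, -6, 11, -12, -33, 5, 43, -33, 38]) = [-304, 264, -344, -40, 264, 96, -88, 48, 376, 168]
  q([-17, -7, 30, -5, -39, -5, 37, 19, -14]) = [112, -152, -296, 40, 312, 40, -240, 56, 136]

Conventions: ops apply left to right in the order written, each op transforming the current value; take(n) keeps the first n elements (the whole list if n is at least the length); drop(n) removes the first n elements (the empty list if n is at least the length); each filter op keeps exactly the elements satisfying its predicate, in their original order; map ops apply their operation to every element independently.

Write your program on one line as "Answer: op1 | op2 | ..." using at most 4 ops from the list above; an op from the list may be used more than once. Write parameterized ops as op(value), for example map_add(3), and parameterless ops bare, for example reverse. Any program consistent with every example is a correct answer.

map_mul(2) | map_mul(-2) | map_mul(2) | reverse

Check, running the answer program on each example:
  [-12, 13, 1] -> [-24, 26, 2] -> [48, -52, -4] -> [96, -104, -8] -> [-8, -104, 96]
  [-8, -42, -4, 45, 11, 6, 8, -18, -7, -19] -> [-16, -84, -8, 90, 22, 12, 16, -36, -14, -38] -> [32, 168, 16, -180, -44, -24, -32, 72, 28, 76] -> [64, 336, 32, -360, -88, -48, -64, 144, 56, 152] -> [152, 56, 144, -64, -48, -88, -360, 32, 336, 64]
  [12, -18, 47, -12, 3] -> [24, -36, 94, -24, 6] -> [-48, 72, -188, 48, -12] -> [-96, 144, -376, 96, -24] -> [-24, 96, -376, 144, -96]
  [30, -17, 13, 29, -35, -35, 26, 2] -> [60, -34, 26, 58, -70, -70, 52, 4] -> [-120, 68, -52, -116, 140, 140, -104, -8] -> [-240, 136, -104, -232, 280, 280, -208, -16] -> [-16, -208, 280, 280, -232, -104, 136, -240]
  [-21, -47, -6, 11, -12, -33, 5, 43, -33, 38] -> [-42, -94, -12, 22, -24, -66, 10, 86, -66, 76] -> [84, 188, 24, -44, 48, 132, -20, -172, 132, -152] -> [168, 376, 48, -88, 96, 264, -40, -344, 264, -304] -> [-304, 264, -344, -40, 264, 96, -88, 48, 376, 168]
  [-17, -7, 30, -5, -39, -5, 37, 19, -14] -> [-34, -14, 60, -10, -78, -10, 74, 38, -28] -> [68, 28, -120, 20, 156, 20, -148, -76, 56] -> [136, 56, -240, 40, 312, 40, -296, -152, 112] -> [112, -152, -296, 40, 312, 40, -240, 56, 136]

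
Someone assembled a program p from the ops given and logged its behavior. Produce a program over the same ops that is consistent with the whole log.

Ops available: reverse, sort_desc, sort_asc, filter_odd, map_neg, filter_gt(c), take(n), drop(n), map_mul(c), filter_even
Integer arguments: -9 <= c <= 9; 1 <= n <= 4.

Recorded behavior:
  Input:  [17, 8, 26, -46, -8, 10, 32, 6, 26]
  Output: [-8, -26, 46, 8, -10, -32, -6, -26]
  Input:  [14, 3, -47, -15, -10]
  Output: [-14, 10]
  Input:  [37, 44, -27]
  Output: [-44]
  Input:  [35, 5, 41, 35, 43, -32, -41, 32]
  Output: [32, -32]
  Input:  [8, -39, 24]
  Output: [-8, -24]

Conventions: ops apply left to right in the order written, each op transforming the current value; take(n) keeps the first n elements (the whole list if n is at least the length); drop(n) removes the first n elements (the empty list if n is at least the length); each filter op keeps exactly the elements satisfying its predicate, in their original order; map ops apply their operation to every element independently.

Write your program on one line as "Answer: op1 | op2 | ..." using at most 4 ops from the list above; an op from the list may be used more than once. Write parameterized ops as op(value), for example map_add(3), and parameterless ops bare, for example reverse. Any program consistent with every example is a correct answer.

map_neg | reverse | filter_even | reverse

Check, running the answer program on each example:
  [17, 8, 26, -46, -8, 10, 32, 6, 26] -> [-17, -8, -26, 46, 8, -10, -32, -6, -26] -> [-26, -6, -32, -10, 8, 46, -26, -8, -17] -> [-26, -6, -32, -10, 8, 46, -26, -8] -> [-8, -26, 46, 8, -10, -32, -6, -26]
  [14, 3, -47, -15, -10] -> [-14, -3, 47, 15, 10] -> [10, 15, 47, -3, -14] -> [10, -14] -> [-14, 10]
  [37, 44, -27] -> [-37, -44, 27] -> [27, -44, -37] -> [-44] -> [-44]
  [35, 5, 41, 35, 43, -32, -41, 32] -> [-35, -5, -41, -35, -43, 32, 41, -32] -> [-32, 41, 32, -43, -35, -41, -5, -35] -> [-32, 32] -> [32, -32]
  [8, -39, 24] -> [-8, 39, -24] -> [-24, 39, -8] -> [-24, -8] -> [-8, -24]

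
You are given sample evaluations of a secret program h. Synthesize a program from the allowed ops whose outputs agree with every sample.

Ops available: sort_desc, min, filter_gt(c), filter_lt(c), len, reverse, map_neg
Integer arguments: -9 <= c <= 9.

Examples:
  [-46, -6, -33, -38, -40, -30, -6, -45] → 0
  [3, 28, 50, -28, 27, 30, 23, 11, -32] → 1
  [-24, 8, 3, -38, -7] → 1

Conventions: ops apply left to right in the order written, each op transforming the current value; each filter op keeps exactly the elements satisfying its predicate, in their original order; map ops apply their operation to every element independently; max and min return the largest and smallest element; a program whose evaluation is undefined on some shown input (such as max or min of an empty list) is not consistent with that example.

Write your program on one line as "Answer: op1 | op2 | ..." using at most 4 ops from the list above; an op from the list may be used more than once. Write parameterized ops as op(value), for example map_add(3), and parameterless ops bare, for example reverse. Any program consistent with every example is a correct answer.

map_neg | filter_lt(1) | filter_gt(-7) | len

Check, running the answer program on each example:
  [-46, -6, -33, -38, -40, -30, -6, -45] -> [46, 6, 33, 38, 40, 30, 6, 45] -> [] -> [] -> 0
  [3, 28, 50, -28, 27, 30, 23, 11, -32] -> [-3, -28, -50, 28, -27, -30, -23, -11, 32] -> [-3, -28, -50, -27, -30, -23, -11] -> [-3] -> 1
  [-24, 8, 3, -38, -7] -> [24, -8, -3, 38, 7] -> [-8, -3] -> [-3] -> 1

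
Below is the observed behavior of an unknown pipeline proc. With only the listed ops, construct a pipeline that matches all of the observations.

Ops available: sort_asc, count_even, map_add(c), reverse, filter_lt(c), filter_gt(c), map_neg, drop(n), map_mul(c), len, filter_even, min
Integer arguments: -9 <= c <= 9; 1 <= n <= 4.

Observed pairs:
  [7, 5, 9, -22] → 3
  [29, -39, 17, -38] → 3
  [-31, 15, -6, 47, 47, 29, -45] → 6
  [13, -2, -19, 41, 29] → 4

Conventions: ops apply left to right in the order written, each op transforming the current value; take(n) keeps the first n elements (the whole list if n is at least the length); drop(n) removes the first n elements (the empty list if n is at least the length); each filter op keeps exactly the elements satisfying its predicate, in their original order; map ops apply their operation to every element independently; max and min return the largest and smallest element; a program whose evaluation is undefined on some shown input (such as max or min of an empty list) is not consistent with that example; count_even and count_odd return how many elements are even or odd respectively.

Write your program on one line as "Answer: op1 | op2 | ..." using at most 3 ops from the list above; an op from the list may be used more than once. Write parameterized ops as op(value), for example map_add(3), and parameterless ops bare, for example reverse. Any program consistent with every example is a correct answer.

map_mul(-9) | map_add(-3) | count_even

Check, running the answer program on each example:
  [7, 5, 9, -22] -> [-63, -45, -81, 198] -> [-66, -48, -84, 195] -> 3
  [29, -39, 17, -38] -> [-261, 351, -153, 342] -> [-264, 348, -156, 339] -> 3
  [-31, 15, -6, 47, 47, 29, -45] -> [279, -135, 54, -423, -423, -261, 405] -> [276, -138, 51, -426, -426, -264, 402] -> 6
  [13, -2, -19, 41, 29] -> [-117, 18, 171, -369, -261] -> [-120, 15, 168, -372, -264] -> 4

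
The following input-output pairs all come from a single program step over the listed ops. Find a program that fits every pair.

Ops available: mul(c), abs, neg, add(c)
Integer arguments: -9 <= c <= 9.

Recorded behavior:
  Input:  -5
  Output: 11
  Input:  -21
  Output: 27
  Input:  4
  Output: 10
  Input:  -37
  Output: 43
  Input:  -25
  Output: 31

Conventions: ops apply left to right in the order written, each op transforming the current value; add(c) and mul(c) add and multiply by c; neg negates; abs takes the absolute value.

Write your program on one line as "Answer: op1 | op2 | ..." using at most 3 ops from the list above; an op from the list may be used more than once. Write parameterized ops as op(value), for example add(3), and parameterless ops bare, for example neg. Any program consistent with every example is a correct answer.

abs | add(6)

Check, running the answer program on each example:
  -5 -> 5 -> 11
  -21 -> 21 -> 27
  4 -> 4 -> 10
  -37 -> 37 -> 43
  -25 -> 25 -> 31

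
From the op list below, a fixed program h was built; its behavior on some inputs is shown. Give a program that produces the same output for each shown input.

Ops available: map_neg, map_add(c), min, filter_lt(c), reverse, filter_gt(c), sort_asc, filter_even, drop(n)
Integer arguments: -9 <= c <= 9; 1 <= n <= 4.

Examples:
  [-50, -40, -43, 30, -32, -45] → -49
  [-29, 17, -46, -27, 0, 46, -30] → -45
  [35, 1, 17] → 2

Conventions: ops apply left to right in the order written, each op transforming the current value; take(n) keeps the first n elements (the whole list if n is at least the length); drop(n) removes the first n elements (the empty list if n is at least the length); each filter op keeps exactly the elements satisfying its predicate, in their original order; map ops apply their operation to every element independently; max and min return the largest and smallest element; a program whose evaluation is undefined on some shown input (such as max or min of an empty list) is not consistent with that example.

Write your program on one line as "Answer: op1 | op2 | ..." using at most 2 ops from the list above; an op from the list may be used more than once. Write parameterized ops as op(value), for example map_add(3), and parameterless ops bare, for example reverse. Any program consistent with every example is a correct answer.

map_add(1) | min

Check, running the answer program on each example:
  [-50, -40, -43, 30, -32, -45] -> [-49, -39, -42, 31, -31, -44] -> -49
  [-29, 17, -46, -27, 0, 46, -30] -> [-28, 18, -45, -26, 1, 47, -29] -> -45
  [35, 1, 17] -> [36, 2, 18] -> 2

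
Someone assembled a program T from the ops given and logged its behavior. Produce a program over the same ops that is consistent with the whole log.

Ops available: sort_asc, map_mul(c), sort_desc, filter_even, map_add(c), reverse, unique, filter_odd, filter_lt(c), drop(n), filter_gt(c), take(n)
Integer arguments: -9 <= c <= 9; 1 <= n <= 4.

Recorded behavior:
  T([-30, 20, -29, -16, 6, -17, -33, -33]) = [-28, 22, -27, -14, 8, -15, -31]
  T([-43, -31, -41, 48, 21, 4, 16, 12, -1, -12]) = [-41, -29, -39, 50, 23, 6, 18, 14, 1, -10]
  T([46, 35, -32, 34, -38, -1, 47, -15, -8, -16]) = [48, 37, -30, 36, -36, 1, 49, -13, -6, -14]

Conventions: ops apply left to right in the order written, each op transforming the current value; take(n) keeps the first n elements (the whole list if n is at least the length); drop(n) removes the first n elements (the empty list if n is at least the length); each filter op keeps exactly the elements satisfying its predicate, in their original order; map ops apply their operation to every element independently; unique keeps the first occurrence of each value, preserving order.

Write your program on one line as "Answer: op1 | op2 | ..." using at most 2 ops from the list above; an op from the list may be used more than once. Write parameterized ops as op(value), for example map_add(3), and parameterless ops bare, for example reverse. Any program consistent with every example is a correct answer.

map_add(2) | unique

Check, running the answer program on each example:
  [-30, 20, -29, -16, 6, -17, -33, -33] -> [-28, 22, -27, -14, 8, -15, -31, -31] -> [-28, 22, -27, -14, 8, -15, -31]
  [-43, -31, -41, 48, 21, 4, 16, 12, -1, -12] -> [-41, -29, -39, 50, 23, 6, 18, 14, 1, -10] -> [-41, -29, -39, 50, 23, 6, 18, 14, 1, -10]
  [46, 35, -32, 34, -38, -1, 47, -15, -8, -16] -> [48, 37, -30, 36, -36, 1, 49, -13, -6, -14] -> [48, 37, -30, 36, -36, 1, 49, -13, -6, -14]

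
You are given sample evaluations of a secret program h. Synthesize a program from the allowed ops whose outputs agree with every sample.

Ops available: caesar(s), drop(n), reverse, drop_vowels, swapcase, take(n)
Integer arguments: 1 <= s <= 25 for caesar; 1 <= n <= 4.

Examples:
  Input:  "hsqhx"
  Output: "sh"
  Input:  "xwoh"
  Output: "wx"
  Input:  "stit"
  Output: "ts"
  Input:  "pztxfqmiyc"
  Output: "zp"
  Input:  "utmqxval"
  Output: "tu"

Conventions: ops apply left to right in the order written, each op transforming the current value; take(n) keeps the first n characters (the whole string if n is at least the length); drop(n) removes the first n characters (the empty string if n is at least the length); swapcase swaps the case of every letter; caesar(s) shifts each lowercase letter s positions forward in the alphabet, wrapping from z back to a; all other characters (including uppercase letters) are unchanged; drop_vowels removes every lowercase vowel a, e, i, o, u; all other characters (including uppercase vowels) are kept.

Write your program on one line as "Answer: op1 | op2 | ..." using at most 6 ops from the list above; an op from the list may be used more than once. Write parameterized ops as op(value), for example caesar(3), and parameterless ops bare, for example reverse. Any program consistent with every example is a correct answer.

swapcase | take(3) | take(2) | swapcase | reverse

Check, running the answer program on each example:
  "hsqhx" -> "HSQHX" -> "HSQ" -> "HS" -> "hs" -> "sh"
  "xwoh" -> "XWOH" -> "XWO" -> "XW" -> "xw" -> "wx"
  "stit" -> "STIT" -> "STI" -> "ST" -> "st" -> "ts"
  "pztxfqmiyc" -> "PZTXFQMIYC" -> "PZT" -> "PZ" -> "pz" -> "zp"
  "utmqxval" -> "UTMQXVAL" -> "UTM" -> "UT" -> "ut" -> "tu"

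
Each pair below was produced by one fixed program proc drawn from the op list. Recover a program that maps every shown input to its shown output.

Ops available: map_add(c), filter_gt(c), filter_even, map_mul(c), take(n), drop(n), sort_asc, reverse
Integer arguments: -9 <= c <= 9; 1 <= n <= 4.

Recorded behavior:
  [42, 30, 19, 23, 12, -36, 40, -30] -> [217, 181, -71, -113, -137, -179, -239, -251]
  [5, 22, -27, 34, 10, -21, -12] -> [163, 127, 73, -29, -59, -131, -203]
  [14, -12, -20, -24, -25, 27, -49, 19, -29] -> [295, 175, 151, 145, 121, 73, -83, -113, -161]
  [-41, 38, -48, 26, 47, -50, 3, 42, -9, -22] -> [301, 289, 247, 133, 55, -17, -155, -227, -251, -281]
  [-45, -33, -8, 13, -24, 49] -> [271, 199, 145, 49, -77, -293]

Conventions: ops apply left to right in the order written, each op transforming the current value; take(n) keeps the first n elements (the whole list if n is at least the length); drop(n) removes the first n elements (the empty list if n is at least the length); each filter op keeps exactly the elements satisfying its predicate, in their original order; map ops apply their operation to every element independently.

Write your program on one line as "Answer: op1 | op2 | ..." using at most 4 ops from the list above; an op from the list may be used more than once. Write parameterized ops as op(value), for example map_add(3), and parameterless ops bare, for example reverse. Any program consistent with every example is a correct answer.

sort_asc | map_mul(-6) | map_add(1)

Check, running the answer program on each example:
  [42, 30, 19, 23, 12, -36, 40, -30] -> [-36, -30, 12, 19, 23, 30, 40, 42] -> [216, 180, -72, -114, -138, -180, -240, -252] -> [217, 181, -71, -113, -137, -179, -239, -251]
  [5, 22, -27, 34, 10, -21, -12] -> [-27, -21, -12, 5, 10, 22, 34] -> [162, 126, 72, -30, -60, -132, -204] -> [163, 127, 73, -29, -59, -131, -203]
  [14, -12, -20, -24, -25, 27, -49, 19, -29] -> [-49, -29, -25, -24, -20, -12, 14, 19, 27] -> [294, 174, 150, 144, 120, 72, -84, -114, -162] -> [295, 175, 151, 145, 121, 73, -83, -113, -161]
  [-41, 38, -48, 26, 47, -50, 3, 42, -9, -22] -> [-50, -48, -41, -22, -9, 3, 26, 38, 42, 47] -> [300, 288, 246, 132, 54, -18, -156, -228, -252, -282] -> [301, 289, 247, 133, 55, -17, -155, -227, -251, -281]
  [-45, -33, -8, 13, -24, 49] -> [-45, -33, -24, -8, 13, 49] -> [270, 198, 144, 48, -78, -294] -> [271, 199, 145, 49, -77, -293]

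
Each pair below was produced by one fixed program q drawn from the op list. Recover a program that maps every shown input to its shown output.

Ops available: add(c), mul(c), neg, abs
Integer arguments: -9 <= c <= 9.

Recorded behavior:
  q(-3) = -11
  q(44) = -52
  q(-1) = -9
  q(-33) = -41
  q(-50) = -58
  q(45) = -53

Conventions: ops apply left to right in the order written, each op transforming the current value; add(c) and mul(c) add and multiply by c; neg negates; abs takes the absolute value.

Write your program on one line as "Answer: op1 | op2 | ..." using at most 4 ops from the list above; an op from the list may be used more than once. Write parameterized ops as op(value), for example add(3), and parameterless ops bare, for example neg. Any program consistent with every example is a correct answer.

abs | neg | add(1) | add(-9)

Check, running the answer program on each example:
  -3 -> 3 -> -3 -> -2 -> -11
  44 -> 44 -> -44 -> -43 -> -52
  -1 -> 1 -> -1 -> 0 -> -9
  -33 -> 33 -> -33 -> -32 -> -41
  -50 -> 50 -> -50 -> -49 -> -58
  45 -> 45 -> -45 -> -44 -> -53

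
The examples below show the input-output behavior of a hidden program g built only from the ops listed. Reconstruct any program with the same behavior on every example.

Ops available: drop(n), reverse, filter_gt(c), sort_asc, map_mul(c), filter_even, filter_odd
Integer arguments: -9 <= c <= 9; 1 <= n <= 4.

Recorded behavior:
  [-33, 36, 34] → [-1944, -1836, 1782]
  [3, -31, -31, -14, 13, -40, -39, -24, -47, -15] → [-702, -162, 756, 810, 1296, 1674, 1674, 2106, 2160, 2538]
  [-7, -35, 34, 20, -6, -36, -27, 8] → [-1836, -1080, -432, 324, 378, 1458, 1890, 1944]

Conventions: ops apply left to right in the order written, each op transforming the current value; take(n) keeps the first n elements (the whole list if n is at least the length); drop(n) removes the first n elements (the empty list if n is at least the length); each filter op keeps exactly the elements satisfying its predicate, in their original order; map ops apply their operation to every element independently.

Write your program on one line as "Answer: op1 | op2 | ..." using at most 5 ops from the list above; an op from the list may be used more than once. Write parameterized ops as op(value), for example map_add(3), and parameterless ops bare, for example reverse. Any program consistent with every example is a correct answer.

map_mul(-9) | sort_asc | reverse | map_mul(6) | sort_asc

Check, running the answer program on each example:
  [-33, 36, 34] -> [297, -324, -306] -> [-324, -306, 297] -> [297, -306, -324] -> [1782, -1836, -1944] -> [-1944, -1836, 1782]
  [3, -31, -31, -14, 13, -40, -39, -24, -47, -15] -> [-27, 279, 279, 126, -117, 360, 351, 216, 423, 135] -> [-117, -27, 126, 135, 216, 279, 279, 351, 360, 423] -> [423, 360, 351, 279, 279, 216, 135, 126, -27, -117] -> [2538, 2160, 2106, 1674, 1674, 1296, 810, 756, -162, -702] -> [-702, -162, 756, 810, 1296, 1674, 1674, 2106, 2160, 2538]
  [-7, -35, 34, 20, -6, -36, -27, 8] -> [63, 315, -306, -180, 54, 324, 243, -72] -> [-306, -180, -72, 54, 63, 243, 315, 324] -> [324, 315, 243, 63, 54, -72, -180, -306] -> [1944, 1890, 1458, 378, 324, -432, -1080, -1836] -> [-1836, -1080, -432, 324, 378, 1458, 1890, 1944]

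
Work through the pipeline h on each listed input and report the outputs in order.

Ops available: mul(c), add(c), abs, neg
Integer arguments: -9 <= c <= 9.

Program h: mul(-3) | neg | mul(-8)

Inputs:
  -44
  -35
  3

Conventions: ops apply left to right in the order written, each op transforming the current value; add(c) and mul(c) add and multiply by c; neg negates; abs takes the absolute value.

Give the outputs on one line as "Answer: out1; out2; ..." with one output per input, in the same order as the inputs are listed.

Execution, op by op:
  -44 -> 132 -> -132 -> 1056
  -35 -> 105 -> -105 -> 840
  3 -> -9 -> 9 -> -72

1056; 840; -72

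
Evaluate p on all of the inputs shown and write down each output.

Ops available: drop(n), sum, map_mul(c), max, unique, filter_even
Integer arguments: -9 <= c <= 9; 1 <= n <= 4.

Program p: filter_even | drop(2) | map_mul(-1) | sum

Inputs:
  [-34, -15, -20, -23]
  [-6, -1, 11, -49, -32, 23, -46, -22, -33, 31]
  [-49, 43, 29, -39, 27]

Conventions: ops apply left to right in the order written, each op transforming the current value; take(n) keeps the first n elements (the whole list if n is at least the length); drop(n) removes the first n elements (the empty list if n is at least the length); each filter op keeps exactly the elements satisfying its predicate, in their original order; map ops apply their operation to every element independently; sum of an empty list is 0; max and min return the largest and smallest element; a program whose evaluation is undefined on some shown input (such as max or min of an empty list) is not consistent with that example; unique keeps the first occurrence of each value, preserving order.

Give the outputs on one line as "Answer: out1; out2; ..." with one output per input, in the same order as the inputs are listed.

0; 68; 0

Execution, op by op:
  [-34, -15, -20, -23] -> [-34, -20] -> [] -> [] -> 0
  [-6, -1, 11, -49, -32, 23, -46, -22, -33, 31] -> [-6, -32, -46, -22] -> [-46, -22] -> [46, 22] -> 68
  [-49, 43, 29, -39, 27] -> [] -> [] -> [] -> 0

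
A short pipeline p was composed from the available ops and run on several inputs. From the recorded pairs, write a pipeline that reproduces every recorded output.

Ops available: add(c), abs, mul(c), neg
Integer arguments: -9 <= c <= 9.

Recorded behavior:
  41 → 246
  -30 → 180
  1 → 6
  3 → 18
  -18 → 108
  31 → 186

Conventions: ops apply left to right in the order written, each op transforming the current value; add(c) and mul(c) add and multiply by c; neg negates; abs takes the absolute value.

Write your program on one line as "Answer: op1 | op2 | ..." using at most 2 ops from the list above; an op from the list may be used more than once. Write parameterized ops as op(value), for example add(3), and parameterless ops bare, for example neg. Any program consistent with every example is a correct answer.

mul(-6) | abs

Check, running the answer program on each example:
  41 -> -246 -> 246
  -30 -> 180 -> 180
  1 -> -6 -> 6
  3 -> -18 -> 18
  -18 -> 108 -> 108
  31 -> -186 -> 186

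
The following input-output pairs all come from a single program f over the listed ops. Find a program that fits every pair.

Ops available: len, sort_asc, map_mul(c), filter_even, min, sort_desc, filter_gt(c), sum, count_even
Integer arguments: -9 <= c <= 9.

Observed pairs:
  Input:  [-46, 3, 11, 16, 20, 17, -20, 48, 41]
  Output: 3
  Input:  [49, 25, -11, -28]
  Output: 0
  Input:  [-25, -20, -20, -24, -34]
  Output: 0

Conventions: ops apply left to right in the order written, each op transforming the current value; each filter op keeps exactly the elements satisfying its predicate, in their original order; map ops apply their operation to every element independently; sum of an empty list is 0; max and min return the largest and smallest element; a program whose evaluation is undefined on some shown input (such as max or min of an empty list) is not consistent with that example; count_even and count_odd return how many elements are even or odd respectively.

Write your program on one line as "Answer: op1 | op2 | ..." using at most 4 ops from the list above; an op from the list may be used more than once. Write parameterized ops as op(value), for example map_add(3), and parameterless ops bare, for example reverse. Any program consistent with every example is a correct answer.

filter_gt(-9) | filter_even | len

Check, running the answer program on each example:
  [-46, 3, 11, 16, 20, 17, -20, 48, 41] -> [3, 11, 16, 20, 17, 48, 41] -> [16, 20, 48] -> 3
  [49, 25, -11, -28] -> [49, 25] -> [] -> 0
  [-25, -20, -20, -24, -34] -> [] -> [] -> 0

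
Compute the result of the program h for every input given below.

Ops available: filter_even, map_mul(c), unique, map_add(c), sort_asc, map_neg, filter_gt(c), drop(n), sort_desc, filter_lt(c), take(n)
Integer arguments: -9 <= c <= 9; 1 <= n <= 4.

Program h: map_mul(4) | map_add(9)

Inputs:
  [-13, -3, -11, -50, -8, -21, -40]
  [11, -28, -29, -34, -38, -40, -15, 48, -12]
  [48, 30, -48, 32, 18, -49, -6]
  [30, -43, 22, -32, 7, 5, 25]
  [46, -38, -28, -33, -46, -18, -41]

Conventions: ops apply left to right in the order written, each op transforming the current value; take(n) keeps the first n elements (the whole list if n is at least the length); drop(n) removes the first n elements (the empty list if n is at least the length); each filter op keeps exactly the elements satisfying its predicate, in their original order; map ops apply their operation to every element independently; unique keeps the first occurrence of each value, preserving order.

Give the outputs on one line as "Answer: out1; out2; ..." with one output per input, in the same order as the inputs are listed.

[-43, -3, -35, -191, -23, -75, -151]; [53, -103, -107, -127, -143, -151, -51, 201, -39]; [201, 129, -183, 137, 81, -187, -15]; [129, -163, 97, -119, 37, 29, 109]; [193, -143, -103, -123, -175, -63, -155]

Execution, op by op:
  [-13, -3, -11, -50, -8, -21, -40] -> [-52, -12, -44, -200, -32, -84, -160] -> [-43, -3, -35, -191, -23, -75, -151]
  [11, -28, -29, -34, -38, -40, -15, 48, -12] -> [44, -112, -116, -136, -152, -160, -60, 192, -48] -> [53, -103, -107, -127, -143, -151, -51, 201, -39]
  [48, 30, -48, 32, 18, -49, -6] -> [192, 120, -192, 128, 72, -196, -24] -> [201, 129, -183, 137, 81, -187, -15]
  [30, -43, 22, -32, 7, 5, 25] -> [120, -172, 88, -128, 28, 20, 100] -> [129, -163, 97, -119, 37, 29, 109]
  [46, -38, -28, -33, -46, -18, -41] -> [184, -152, -112, -132, -184, -72, -164] -> [193, -143, -103, -123, -175, -63, -155]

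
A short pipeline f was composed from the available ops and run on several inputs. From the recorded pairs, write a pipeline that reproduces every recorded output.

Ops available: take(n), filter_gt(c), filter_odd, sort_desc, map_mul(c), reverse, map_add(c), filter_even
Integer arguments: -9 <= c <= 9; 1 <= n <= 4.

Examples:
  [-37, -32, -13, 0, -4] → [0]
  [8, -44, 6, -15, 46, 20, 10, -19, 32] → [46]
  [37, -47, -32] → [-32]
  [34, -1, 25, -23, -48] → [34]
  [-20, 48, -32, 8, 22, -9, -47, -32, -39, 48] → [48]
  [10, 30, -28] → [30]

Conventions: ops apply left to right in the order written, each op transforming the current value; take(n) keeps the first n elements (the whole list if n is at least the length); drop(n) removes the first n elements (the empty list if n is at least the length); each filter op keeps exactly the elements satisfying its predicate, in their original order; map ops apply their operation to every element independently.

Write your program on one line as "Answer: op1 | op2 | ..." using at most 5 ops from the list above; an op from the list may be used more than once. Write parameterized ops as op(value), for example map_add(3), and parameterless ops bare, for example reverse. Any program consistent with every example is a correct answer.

reverse | filter_even | sort_desc | take(2) | take(1)

Check, running the answer program on each example:
  [-37, -32, -13, 0, -4] -> [-4, 0, -13, -32, -37] -> [-4, 0, -32] -> [0, -4, -32] -> [0, -4] -> [0]
  [8, -44, 6, -15, 46, 20, 10, -19, 32] -> [32, -19, 10, 20, 46, -15, 6, -44, 8] -> [32, 10, 20, 46, 6, -44, 8] -> [46, 32, 20, 10, 8, 6, -44] -> [46, 32] -> [46]
  [37, -47, -32] -> [-32, -47, 37] -> [-32] -> [-32] -> [-32] -> [-32]
  [34, -1, 25, -23, -48] -> [-48, -23, 25, -1, 34] -> [-48, 34] -> [34, -48] -> [34, -48] -> [34]
  [-20, 48, -32, 8, 22, -9, -47, -32, -39, 48] -> [48, -39, -32, -47, -9, 22, 8, -32, 48, -20] -> [48, -32, 22, 8, -32, 48, -20] -> [48, 48, 22, 8, -20, -32, -32] -> [48, 48] -> [48]
  [10, 30, -28] -> [-28, 30, 10] -> [-28, 30, 10] -> [30, 10, -28] -> [30, 10] -> [30]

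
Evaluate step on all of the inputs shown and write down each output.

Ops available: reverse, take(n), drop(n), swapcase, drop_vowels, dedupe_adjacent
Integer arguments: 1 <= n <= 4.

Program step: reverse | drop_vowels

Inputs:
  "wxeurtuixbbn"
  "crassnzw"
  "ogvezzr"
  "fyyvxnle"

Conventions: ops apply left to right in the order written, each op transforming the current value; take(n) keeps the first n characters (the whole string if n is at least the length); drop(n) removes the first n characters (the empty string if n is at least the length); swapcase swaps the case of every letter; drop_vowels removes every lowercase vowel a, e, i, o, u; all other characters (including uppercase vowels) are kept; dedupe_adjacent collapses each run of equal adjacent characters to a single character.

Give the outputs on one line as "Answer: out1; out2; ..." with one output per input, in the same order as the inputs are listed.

Execution, op by op:
  "wxeurtuixbbn" -> "nbbxiutruexw" -> "nbbxtrxw"
  "crassnzw" -> "wznssarc" -> "wznssrc"
  "ogvezzr" -> "rzzevgo" -> "rzzvg"
  "fyyvxnle" -> "elnxvyyf" -> "lnxvyyf"

"nbbxtrxw"; "wznssrc"; "rzzvg"; "lnxvyyf"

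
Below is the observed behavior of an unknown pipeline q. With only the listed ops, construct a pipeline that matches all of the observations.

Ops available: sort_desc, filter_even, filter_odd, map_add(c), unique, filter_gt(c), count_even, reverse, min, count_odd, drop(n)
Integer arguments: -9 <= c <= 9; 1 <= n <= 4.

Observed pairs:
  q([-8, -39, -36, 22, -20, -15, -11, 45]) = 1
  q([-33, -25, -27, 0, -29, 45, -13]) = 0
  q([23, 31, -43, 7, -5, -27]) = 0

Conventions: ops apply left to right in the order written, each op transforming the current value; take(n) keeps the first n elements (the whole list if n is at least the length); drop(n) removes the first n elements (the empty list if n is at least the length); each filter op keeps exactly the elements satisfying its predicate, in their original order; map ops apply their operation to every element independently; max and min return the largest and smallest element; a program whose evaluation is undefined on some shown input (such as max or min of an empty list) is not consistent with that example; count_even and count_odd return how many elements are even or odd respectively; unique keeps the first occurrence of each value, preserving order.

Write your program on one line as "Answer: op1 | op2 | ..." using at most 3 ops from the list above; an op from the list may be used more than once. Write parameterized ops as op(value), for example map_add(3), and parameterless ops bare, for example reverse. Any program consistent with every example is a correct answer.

drop(2) | filter_gt(7) | count_even

Check, running the answer program on each example:
  [-8, -39, -36, 22, -20, -15, -11, 45] -> [-36, 22, -20, -15, -11, 45] -> [22, 45] -> 1
  [-33, -25, -27, 0, -29, 45, -13] -> [-27, 0, -29, 45, -13] -> [45] -> 0
  [23, 31, -43, 7, -5, -27] -> [-43, 7, -5, -27] -> [] -> 0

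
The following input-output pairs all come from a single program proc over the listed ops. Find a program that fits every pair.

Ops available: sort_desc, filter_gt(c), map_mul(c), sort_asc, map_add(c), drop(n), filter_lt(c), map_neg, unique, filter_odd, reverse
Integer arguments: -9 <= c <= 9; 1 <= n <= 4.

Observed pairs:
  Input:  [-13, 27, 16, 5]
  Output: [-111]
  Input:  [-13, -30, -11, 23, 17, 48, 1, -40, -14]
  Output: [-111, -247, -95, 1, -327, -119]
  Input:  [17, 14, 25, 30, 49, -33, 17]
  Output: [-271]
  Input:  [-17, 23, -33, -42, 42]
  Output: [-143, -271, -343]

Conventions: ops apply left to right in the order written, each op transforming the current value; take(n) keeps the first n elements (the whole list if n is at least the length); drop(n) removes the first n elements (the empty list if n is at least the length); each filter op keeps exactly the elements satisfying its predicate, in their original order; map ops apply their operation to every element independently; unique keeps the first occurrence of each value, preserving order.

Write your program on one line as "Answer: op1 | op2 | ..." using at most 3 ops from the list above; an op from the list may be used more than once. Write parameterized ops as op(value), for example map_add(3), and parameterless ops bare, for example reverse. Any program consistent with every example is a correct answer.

map_mul(8) | map_add(-7) | filter_lt(7)

Check, running the answer program on each example:
  [-13, 27, 16, 5] -> [-104, 216, 128, 40] -> [-111, 209, 121, 33] -> [-111]
  [-13, -30, -11, 23, 17, 48, 1, -40, -14] -> [-104, -240, -88, 184, 136, 384, 8, -320, -112] -> [-111, -247, -95, 177, 129, 377, 1, -327, -119] -> [-111, -247, -95, 1, -327, -119]
  [17, 14, 25, 30, 49, -33, 17] -> [136, 112, 200, 240, 392, -264, 136] -> [129, 105, 193, 233, 385, -271, 129] -> [-271]
  [-17, 23, -33, -42, 42] -> [-136, 184, -264, -336, 336] -> [-143, 177, -271, -343, 329] -> [-143, -271, -343]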